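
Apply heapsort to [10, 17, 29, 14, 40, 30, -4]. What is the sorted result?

Build heap: [40, 17, 30, 14, 10, 29, -4]
Extract 40: [30, 17, 29, 14, 10, -4, 40]
Extract 30: [29, 17, -4, 14, 10, 30, 40]
Extract 29: [17, 14, -4, 10, 29, 30, 40]
Extract 17: [14, 10, -4, 17, 29, 30, 40]
Extract 14: [10, -4, 14, 17, 29, 30, 40]
Extract 10: [-4, 10, 14, 17, 29, 30, 40]


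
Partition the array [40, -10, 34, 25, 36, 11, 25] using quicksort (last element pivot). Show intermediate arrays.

Partition 1: pivot=25 at index 3 -> [-10, 25, 11, 25, 36, 34, 40]
Partition 2: pivot=11 at index 1 -> [-10, 11, 25, 25, 36, 34, 40]
Partition 3: pivot=40 at index 6 -> [-10, 11, 25, 25, 36, 34, 40]
Partition 4: pivot=34 at index 4 -> [-10, 11, 25, 25, 34, 36, 40]


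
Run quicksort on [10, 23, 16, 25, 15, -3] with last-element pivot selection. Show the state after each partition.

Partition 1: pivot=-3 at index 0 -> [-3, 23, 16, 25, 15, 10]
Partition 2: pivot=10 at index 1 -> [-3, 10, 16, 25, 15, 23]
Partition 3: pivot=23 at index 4 -> [-3, 10, 16, 15, 23, 25]
Partition 4: pivot=15 at index 2 -> [-3, 10, 15, 16, 23, 25]


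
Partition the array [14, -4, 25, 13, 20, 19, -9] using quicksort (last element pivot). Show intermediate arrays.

Partition 1: pivot=-9 at index 0 -> [-9, -4, 25, 13, 20, 19, 14]
Partition 2: pivot=14 at index 3 -> [-9, -4, 13, 14, 20, 19, 25]
Partition 3: pivot=13 at index 2 -> [-9, -4, 13, 14, 20, 19, 25]
Partition 4: pivot=25 at index 6 -> [-9, -4, 13, 14, 20, 19, 25]
Partition 5: pivot=19 at index 4 -> [-9, -4, 13, 14, 19, 20, 25]


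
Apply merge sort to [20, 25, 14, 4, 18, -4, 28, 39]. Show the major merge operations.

Divide and conquer:
  Merge [20] + [25] -> [20, 25]
  Merge [14] + [4] -> [4, 14]
  Merge [20, 25] + [4, 14] -> [4, 14, 20, 25]
  Merge [18] + [-4] -> [-4, 18]
  Merge [28] + [39] -> [28, 39]
  Merge [-4, 18] + [28, 39] -> [-4, 18, 28, 39]
  Merge [4, 14, 20, 25] + [-4, 18, 28, 39] -> [-4, 4, 14, 18, 20, 25, 28, 39]


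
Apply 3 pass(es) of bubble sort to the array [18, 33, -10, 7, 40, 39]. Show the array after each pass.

After pass 1: [18, -10, 7, 33, 39, 40] (3 swaps)
After pass 2: [-10, 7, 18, 33, 39, 40] (2 swaps)
After pass 3: [-10, 7, 18, 33, 39, 40] (0 swaps)
Total swaps: 5


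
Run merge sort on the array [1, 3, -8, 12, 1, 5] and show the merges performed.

Divide and conquer:
  Merge [3] + [-8] -> [-8, 3]
  Merge [1] + [-8, 3] -> [-8, 1, 3]
  Merge [1] + [5] -> [1, 5]
  Merge [12] + [1, 5] -> [1, 5, 12]
  Merge [-8, 1, 3] + [1, 5, 12] -> [-8, 1, 1, 3, 5, 12]


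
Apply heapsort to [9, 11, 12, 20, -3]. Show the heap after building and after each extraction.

Build heap: [20, 11, 12, 9, -3]
Extract 20: [12, 11, -3, 9, 20]
Extract 12: [11, 9, -3, 12, 20]
Extract 11: [9, -3, 11, 12, 20]
Extract 9: [-3, 9, 11, 12, 20]


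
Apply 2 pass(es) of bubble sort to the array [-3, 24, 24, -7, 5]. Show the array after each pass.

After pass 1: [-3, 24, -7, 5, 24] (2 swaps)
After pass 2: [-3, -7, 5, 24, 24] (2 swaps)
Total swaps: 4


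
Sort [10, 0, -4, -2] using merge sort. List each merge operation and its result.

Divide and conquer:
  Merge [10] + [0] -> [0, 10]
  Merge [-4] + [-2] -> [-4, -2]
  Merge [0, 10] + [-4, -2] -> [-4, -2, 0, 10]


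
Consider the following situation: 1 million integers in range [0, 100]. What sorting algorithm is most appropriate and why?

Best choice: Counting sort
Reason: O(n + k) where k=100 is small; linear time beats O(n log n)


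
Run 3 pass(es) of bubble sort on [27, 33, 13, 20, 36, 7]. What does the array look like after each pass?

After pass 1: [27, 13, 20, 33, 7, 36] (3 swaps)
After pass 2: [13, 20, 27, 7, 33, 36] (3 swaps)
After pass 3: [13, 20, 7, 27, 33, 36] (1 swaps)
Total swaps: 7


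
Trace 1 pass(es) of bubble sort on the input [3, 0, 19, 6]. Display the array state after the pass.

After pass 1: [0, 3, 6, 19] (2 swaps)
Total swaps: 2


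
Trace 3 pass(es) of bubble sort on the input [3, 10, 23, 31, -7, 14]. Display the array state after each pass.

After pass 1: [3, 10, 23, -7, 14, 31] (2 swaps)
After pass 2: [3, 10, -7, 14, 23, 31] (2 swaps)
After pass 3: [3, -7, 10, 14, 23, 31] (1 swaps)
Total swaps: 5


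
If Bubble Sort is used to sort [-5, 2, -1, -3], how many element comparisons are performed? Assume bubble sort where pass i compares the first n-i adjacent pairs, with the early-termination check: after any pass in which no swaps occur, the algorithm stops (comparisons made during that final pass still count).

Pass 1: compare adjacent pairs (0,1)..(2,3) = 3 comparison(s), 2 swap(s) -> [-5, -1, -3, 2]
Pass 2: compare adjacent pairs (0,1)..(1,2) = 2 comparison(s), 1 swap(s) -> [-5, -3, -1, 2]
Pass 3: compare adjacent pairs (0,1)..(0,1) = 1 comparison(s), 0 swap(s) -> [-5, -3, -1, 2]
No swaps in this pass, so bubble sort stops here.
Total comparisons: 3 + 2 + 1 = 6


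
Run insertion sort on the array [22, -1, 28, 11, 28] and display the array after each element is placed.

First element 22 is already 'sorted'
Insert -1: shifted 1 elements -> [-1, 22, 28, 11, 28]
Insert 28: shifted 0 elements -> [-1, 22, 28, 11, 28]
Insert 11: shifted 2 elements -> [-1, 11, 22, 28, 28]
Insert 28: shifted 0 elements -> [-1, 11, 22, 28, 28]


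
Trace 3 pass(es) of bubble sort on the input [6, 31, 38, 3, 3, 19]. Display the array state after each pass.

After pass 1: [6, 31, 3, 3, 19, 38] (3 swaps)
After pass 2: [6, 3, 3, 19, 31, 38] (3 swaps)
After pass 3: [3, 3, 6, 19, 31, 38] (2 swaps)
Total swaps: 8


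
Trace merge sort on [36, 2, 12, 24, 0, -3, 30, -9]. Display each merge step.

Divide and conquer:
  Merge [36] + [2] -> [2, 36]
  Merge [12] + [24] -> [12, 24]
  Merge [2, 36] + [12, 24] -> [2, 12, 24, 36]
  Merge [0] + [-3] -> [-3, 0]
  Merge [30] + [-9] -> [-9, 30]
  Merge [-3, 0] + [-9, 30] -> [-9, -3, 0, 30]
  Merge [2, 12, 24, 36] + [-9, -3, 0, 30] -> [-9, -3, 0, 2, 12, 24, 30, 36]


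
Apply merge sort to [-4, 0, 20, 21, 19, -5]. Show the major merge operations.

Divide and conquer:
  Merge [0] + [20] -> [0, 20]
  Merge [-4] + [0, 20] -> [-4, 0, 20]
  Merge [19] + [-5] -> [-5, 19]
  Merge [21] + [-5, 19] -> [-5, 19, 21]
  Merge [-4, 0, 20] + [-5, 19, 21] -> [-5, -4, 0, 19, 20, 21]


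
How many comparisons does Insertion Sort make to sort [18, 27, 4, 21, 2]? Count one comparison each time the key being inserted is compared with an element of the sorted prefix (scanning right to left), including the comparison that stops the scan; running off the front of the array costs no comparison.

Insert 27: 18 <= 27 (stop) = 1 comparison(s) -> [18, 27, 4, 21, 2]
Insert 4: 27 > 4 (shift), 18 > 4 (shift), reached front = 2 comparison(s) -> [4, 18, 27, 21, 2]
Insert 21: 27 > 21 (shift), 18 <= 21 (stop) = 2 comparison(s) -> [4, 18, 21, 27, 2]
Insert 2: 27 > 2 (shift), 21 > 2 (shift), 18 > 2 (shift), 4 > 2 (shift), reached front = 4 comparison(s) -> [2, 4, 18, 21, 27]
Total comparisons: 1 + 2 + 2 + 4 = 9


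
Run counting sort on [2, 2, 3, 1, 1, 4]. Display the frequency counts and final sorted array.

Count array: [0, 2, 2, 1, 1]
(count[i] = number of elements equal to i)
Cumulative count: [0, 2, 4, 5, 6]
Sorted: [1, 1, 2, 2, 3, 4]


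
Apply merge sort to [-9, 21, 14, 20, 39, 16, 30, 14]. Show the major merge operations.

Divide and conquer:
  Merge [-9] + [21] -> [-9, 21]
  Merge [14] + [20] -> [14, 20]
  Merge [-9, 21] + [14, 20] -> [-9, 14, 20, 21]
  Merge [39] + [16] -> [16, 39]
  Merge [30] + [14] -> [14, 30]
  Merge [16, 39] + [14, 30] -> [14, 16, 30, 39]
  Merge [-9, 14, 20, 21] + [14, 16, 30, 39] -> [-9, 14, 14, 16, 20, 21, 30, 39]


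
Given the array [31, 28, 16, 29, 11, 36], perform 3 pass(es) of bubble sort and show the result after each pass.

After pass 1: [28, 16, 29, 11, 31, 36] (4 swaps)
After pass 2: [16, 28, 11, 29, 31, 36] (2 swaps)
After pass 3: [16, 11, 28, 29, 31, 36] (1 swaps)
Total swaps: 7


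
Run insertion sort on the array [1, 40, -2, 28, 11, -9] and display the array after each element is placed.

First element 1 is already 'sorted'
Insert 40: shifted 0 elements -> [1, 40, -2, 28, 11, -9]
Insert -2: shifted 2 elements -> [-2, 1, 40, 28, 11, -9]
Insert 28: shifted 1 elements -> [-2, 1, 28, 40, 11, -9]
Insert 11: shifted 2 elements -> [-2, 1, 11, 28, 40, -9]
Insert -9: shifted 5 elements -> [-9, -2, 1, 11, 28, 40]


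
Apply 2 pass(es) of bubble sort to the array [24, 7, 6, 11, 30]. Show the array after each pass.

After pass 1: [7, 6, 11, 24, 30] (3 swaps)
After pass 2: [6, 7, 11, 24, 30] (1 swaps)
Total swaps: 4


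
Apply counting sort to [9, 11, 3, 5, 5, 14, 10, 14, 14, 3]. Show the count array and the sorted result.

Count array: [0, 0, 0, 2, 0, 2, 0, 0, 0, 1, 1, 1, 0, 0, 3]
(count[i] = number of elements equal to i)
Cumulative count: [0, 0, 0, 2, 2, 4, 4, 4, 4, 5, 6, 7, 7, 7, 10]
Sorted: [3, 3, 5, 5, 9, 10, 11, 14, 14, 14]


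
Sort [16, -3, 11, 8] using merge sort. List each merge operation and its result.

Divide and conquer:
  Merge [16] + [-3] -> [-3, 16]
  Merge [11] + [8] -> [8, 11]
  Merge [-3, 16] + [8, 11] -> [-3, 8, 11, 16]


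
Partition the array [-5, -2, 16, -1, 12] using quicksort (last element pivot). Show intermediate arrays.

Partition 1: pivot=12 at index 3 -> [-5, -2, -1, 12, 16]
Partition 2: pivot=-1 at index 2 -> [-5, -2, -1, 12, 16]
Partition 3: pivot=-2 at index 1 -> [-5, -2, -1, 12, 16]


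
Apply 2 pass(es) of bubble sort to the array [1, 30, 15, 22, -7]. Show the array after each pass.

After pass 1: [1, 15, 22, -7, 30] (3 swaps)
After pass 2: [1, 15, -7, 22, 30] (1 swaps)
Total swaps: 4


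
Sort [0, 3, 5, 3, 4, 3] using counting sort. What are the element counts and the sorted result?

Count array: [1, 0, 0, 3, 1, 1]
(count[i] = number of elements equal to i)
Cumulative count: [1, 1, 1, 4, 5, 6]
Sorted: [0, 3, 3, 3, 4, 5]


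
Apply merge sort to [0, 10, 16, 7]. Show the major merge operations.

Divide and conquer:
  Merge [0] + [10] -> [0, 10]
  Merge [16] + [7] -> [7, 16]
  Merge [0, 10] + [7, 16] -> [0, 7, 10, 16]


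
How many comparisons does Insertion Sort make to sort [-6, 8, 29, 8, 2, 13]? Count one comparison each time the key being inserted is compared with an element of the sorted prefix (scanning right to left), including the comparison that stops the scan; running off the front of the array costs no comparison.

Insert 8: -6 <= 8 (stop) = 1 comparison(s) -> [-6, 8, 29, 8, 2, 13]
Insert 29: 8 <= 29 (stop) = 1 comparison(s) -> [-6, 8, 29, 8, 2, 13]
Insert 8: 29 > 8 (shift), 8 <= 8 (stop) = 2 comparison(s) -> [-6, 8, 8, 29, 2, 13]
Insert 2: 29 > 2 (shift), 8 > 2 (shift), 8 > 2 (shift), -6 <= 2 (stop) = 4 comparison(s) -> [-6, 2, 8, 8, 29, 13]
Insert 13: 29 > 13 (shift), 8 <= 13 (stop) = 2 comparison(s) -> [-6, 2, 8, 8, 13, 29]
Total comparisons: 1 + 1 + 2 + 4 + 2 = 10


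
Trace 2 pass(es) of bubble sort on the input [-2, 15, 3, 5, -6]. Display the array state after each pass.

After pass 1: [-2, 3, 5, -6, 15] (3 swaps)
After pass 2: [-2, 3, -6, 5, 15] (1 swaps)
Total swaps: 4


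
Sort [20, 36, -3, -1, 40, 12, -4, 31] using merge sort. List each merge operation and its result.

Divide and conquer:
  Merge [20] + [36] -> [20, 36]
  Merge [-3] + [-1] -> [-3, -1]
  Merge [20, 36] + [-3, -1] -> [-3, -1, 20, 36]
  Merge [40] + [12] -> [12, 40]
  Merge [-4] + [31] -> [-4, 31]
  Merge [12, 40] + [-4, 31] -> [-4, 12, 31, 40]
  Merge [-3, -1, 20, 36] + [-4, 12, 31, 40] -> [-4, -3, -1, 12, 20, 31, 36, 40]


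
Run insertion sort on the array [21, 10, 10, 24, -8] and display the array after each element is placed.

First element 21 is already 'sorted'
Insert 10: shifted 1 elements -> [10, 21, 10, 24, -8]
Insert 10: shifted 1 elements -> [10, 10, 21, 24, -8]
Insert 24: shifted 0 elements -> [10, 10, 21, 24, -8]
Insert -8: shifted 4 elements -> [-8, 10, 10, 21, 24]


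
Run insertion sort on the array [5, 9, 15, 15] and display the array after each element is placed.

First element 5 is already 'sorted'
Insert 9: shifted 0 elements -> [5, 9, 15, 15]
Insert 15: shifted 0 elements -> [5, 9, 15, 15]
Insert 15: shifted 0 elements -> [5, 9, 15, 15]


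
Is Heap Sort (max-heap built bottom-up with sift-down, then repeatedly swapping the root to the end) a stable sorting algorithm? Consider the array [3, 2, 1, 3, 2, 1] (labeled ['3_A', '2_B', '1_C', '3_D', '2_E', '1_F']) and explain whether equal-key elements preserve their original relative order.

Trace Heap Sort on the labeled array (the key is the number; the letter only tracks identity):
  Build max-heap: [3_A, 3_D, 1_C, 2_B, 2_E, 1_F]
  Swap root 3_A to index 5, re-heapify first 5 -> [3_D, 2_B, 1_C, 1_F, 2_E, 3_A]
  Swap root 3_D to index 4, re-heapify first 4 -> [2_E, 2_B, 1_C, 1_F, 3_D, 3_A]
  Swap root 2_E to index 3, re-heapify first 3 -> [2_B, 1_F, 1_C, 2_E, 3_D, 3_A]
  Swap root 2_B to index 2, re-heapify first 2 -> [1_C, 1_F, 2_B, 2_E, 3_D, 3_A]
  Swap root 1_C to index 1, re-heapify first 1 -> [1_F, 1_C, 2_B, 2_E, 3_D, 3_A]
Final order: [1_F, 1_C, 2_B, 2_E, 3_D, 3_A]
Equal keys:
  value 1: originally 1_C, 1_F; after sorting 1_F, 1_C -> order changed
  value 2: originally 2_B, 2_E; after sorting 2_B, 2_E -> order preserved
  value 3: originally 3_A, 3_D; after sorting 3_D, 3_A -> order changed
Equal keys were reordered, so Heap Sort is not stable: heap construction and root-to-end swaps move elements without regard to the original order of equal keys. (One such input is enough; an unstable sort may happen to preserve order on other inputs, but it gives no guarantee.)
Answer: Not stable


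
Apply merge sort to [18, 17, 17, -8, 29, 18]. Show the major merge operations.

Divide and conquer:
  Merge [17] + [17] -> [17, 17]
  Merge [18] + [17, 17] -> [17, 17, 18]
  Merge [29] + [18] -> [18, 29]
  Merge [-8] + [18, 29] -> [-8, 18, 29]
  Merge [17, 17, 18] + [-8, 18, 29] -> [-8, 17, 17, 18, 18, 29]


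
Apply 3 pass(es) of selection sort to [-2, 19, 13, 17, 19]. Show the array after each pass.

Pass 1: Select minimum -2 at index 0, swap -> [-2, 19, 13, 17, 19]
Pass 2: Select minimum 13 at index 2, swap -> [-2, 13, 19, 17, 19]
Pass 3: Select minimum 17 at index 3, swap -> [-2, 13, 17, 19, 19]


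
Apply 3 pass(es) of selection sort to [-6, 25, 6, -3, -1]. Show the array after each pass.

Pass 1: Select minimum -6 at index 0, swap -> [-6, 25, 6, -3, -1]
Pass 2: Select minimum -3 at index 3, swap -> [-6, -3, 6, 25, -1]
Pass 3: Select minimum -1 at index 4, swap -> [-6, -3, -1, 25, 6]


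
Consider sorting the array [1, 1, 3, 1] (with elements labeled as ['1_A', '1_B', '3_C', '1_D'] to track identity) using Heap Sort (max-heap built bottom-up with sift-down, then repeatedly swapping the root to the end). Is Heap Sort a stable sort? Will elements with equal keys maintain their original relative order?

Trace Heap Sort on the labeled array (the key is the number; the letter only tracks identity):
  Build max-heap: [3_C, 1_B, 1_A, 1_D]
  Swap root 3_C to index 3, re-heapify first 3 -> [1_D, 1_B, 1_A, 3_C]
  Swap root 1_D to index 2, re-heapify first 2 -> [1_A, 1_B, 1_D, 3_C]
  Swap root 1_A to index 1, re-heapify first 1 -> [1_B, 1_A, 1_D, 3_C]
Final order: [1_B, 1_A, 1_D, 3_C]
Equal keys:
  value 1: originally 1_A, 1_B, 1_D; after sorting 1_B, 1_A, 1_D -> order changed
Equal keys were reordered, so Heap Sort is not stable: heap construction and root-to-end swaps move elements without regard to the original order of equal keys. (One such input is enough; an unstable sort may happen to preserve order on other inputs, but it gives no guarantee.)
Answer: Not stable


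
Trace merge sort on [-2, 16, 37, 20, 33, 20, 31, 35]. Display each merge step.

Divide and conquer:
  Merge [-2] + [16] -> [-2, 16]
  Merge [37] + [20] -> [20, 37]
  Merge [-2, 16] + [20, 37] -> [-2, 16, 20, 37]
  Merge [33] + [20] -> [20, 33]
  Merge [31] + [35] -> [31, 35]
  Merge [20, 33] + [31, 35] -> [20, 31, 33, 35]
  Merge [-2, 16, 20, 37] + [20, 31, 33, 35] -> [-2, 16, 20, 20, 31, 33, 35, 37]


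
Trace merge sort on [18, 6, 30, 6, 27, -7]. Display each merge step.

Divide and conquer:
  Merge [6] + [30] -> [6, 30]
  Merge [18] + [6, 30] -> [6, 18, 30]
  Merge [27] + [-7] -> [-7, 27]
  Merge [6] + [-7, 27] -> [-7, 6, 27]
  Merge [6, 18, 30] + [-7, 6, 27] -> [-7, 6, 6, 18, 27, 30]


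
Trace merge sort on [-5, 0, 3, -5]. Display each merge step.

Divide and conquer:
  Merge [-5] + [0] -> [-5, 0]
  Merge [3] + [-5] -> [-5, 3]
  Merge [-5, 0] + [-5, 3] -> [-5, -5, 0, 3]


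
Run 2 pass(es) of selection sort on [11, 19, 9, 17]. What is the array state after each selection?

Pass 1: Select minimum 9 at index 2, swap -> [9, 19, 11, 17]
Pass 2: Select minimum 11 at index 2, swap -> [9, 11, 19, 17]


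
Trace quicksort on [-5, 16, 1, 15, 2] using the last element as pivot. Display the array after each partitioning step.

Partition 1: pivot=2 at index 2 -> [-5, 1, 2, 15, 16]
Partition 2: pivot=1 at index 1 -> [-5, 1, 2, 15, 16]
Partition 3: pivot=16 at index 4 -> [-5, 1, 2, 15, 16]


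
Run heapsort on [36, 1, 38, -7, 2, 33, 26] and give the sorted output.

Build heap: [38, 2, 36, -7, 1, 33, 26]
Extract 38: [36, 2, 33, -7, 1, 26, 38]
Extract 36: [33, 2, 26, -7, 1, 36, 38]
Extract 33: [26, 2, 1, -7, 33, 36, 38]
Extract 26: [2, -7, 1, 26, 33, 36, 38]
Extract 2: [1, -7, 2, 26, 33, 36, 38]
Extract 1: [-7, 1, 2, 26, 33, 36, 38]


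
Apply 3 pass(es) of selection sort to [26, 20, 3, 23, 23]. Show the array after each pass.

Pass 1: Select minimum 3 at index 2, swap -> [3, 20, 26, 23, 23]
Pass 2: Select minimum 20 at index 1, swap -> [3, 20, 26, 23, 23]
Pass 3: Select minimum 23 at index 3, swap -> [3, 20, 23, 26, 23]


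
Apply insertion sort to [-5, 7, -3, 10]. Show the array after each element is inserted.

First element -5 is already 'sorted'
Insert 7: shifted 0 elements -> [-5, 7, -3, 10]
Insert -3: shifted 1 elements -> [-5, -3, 7, 10]
Insert 10: shifted 0 elements -> [-5, -3, 7, 10]


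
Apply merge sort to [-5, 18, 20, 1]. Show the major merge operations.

Divide and conquer:
  Merge [-5] + [18] -> [-5, 18]
  Merge [20] + [1] -> [1, 20]
  Merge [-5, 18] + [1, 20] -> [-5, 1, 18, 20]


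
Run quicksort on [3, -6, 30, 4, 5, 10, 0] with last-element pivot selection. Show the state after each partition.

Partition 1: pivot=0 at index 1 -> [-6, 0, 30, 4, 5, 10, 3]
Partition 2: pivot=3 at index 2 -> [-6, 0, 3, 4, 5, 10, 30]
Partition 3: pivot=30 at index 6 -> [-6, 0, 3, 4, 5, 10, 30]
Partition 4: pivot=10 at index 5 -> [-6, 0, 3, 4, 5, 10, 30]
Partition 5: pivot=5 at index 4 -> [-6, 0, 3, 4, 5, 10, 30]


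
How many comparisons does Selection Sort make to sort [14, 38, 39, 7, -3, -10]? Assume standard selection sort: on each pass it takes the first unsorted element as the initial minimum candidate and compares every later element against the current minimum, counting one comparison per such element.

Pass 1: scan indices 1..5 for the minimum = 5 comparison(s); min is -10, place at index 0 -> [-10, 38, 39, 7, -3, 14]
Pass 2: scan indices 2..5 for the minimum = 4 comparison(s); min is -3, place at index 1 -> [-10, -3, 39, 7, 38, 14]
Pass 3: scan indices 3..5 for the minimum = 3 comparison(s); min is 7, place at index 2 -> [-10, -3, 7, 39, 38, 14]
Pass 4: scan indices 4..5 for the minimum = 2 comparison(s); min is 14, place at index 3 -> [-10, -3, 7, 14, 38, 39]
Pass 5: scan indices 5..5 for the minimum = 1 comparison(s); min is 38, place at index 4 -> [-10, -3, 7, 14, 38, 39]
Selection sort always scans the whole unsorted suffix, so the count is (n-1) + (n-2) + ... + 1 = n(n-1)/2 = 6*5/2 = 15 regardless of the input order.
Total comparisons: 5 + 4 + 3 + 2 + 1 = 15


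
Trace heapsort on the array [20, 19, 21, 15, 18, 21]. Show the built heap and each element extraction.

Build heap: [21, 19, 21, 15, 18, 20]
Extract 21: [21, 19, 20, 15, 18, 21]
Extract 21: [20, 19, 18, 15, 21, 21]
Extract 20: [19, 15, 18, 20, 21, 21]
Extract 19: [18, 15, 19, 20, 21, 21]
Extract 18: [15, 18, 19, 20, 21, 21]


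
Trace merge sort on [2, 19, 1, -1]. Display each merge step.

Divide and conquer:
  Merge [2] + [19] -> [2, 19]
  Merge [1] + [-1] -> [-1, 1]
  Merge [2, 19] + [-1, 1] -> [-1, 1, 2, 19]


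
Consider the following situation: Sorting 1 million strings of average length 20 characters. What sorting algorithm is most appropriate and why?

Best choice: MSD radix sort or Mergesort
Reason: MSD radix sort is a non-comparison sort that buckets the strings by successive character positions, running in time proportional to the total number of characters examined rather than O(n log n) string comparisons; mergesort is a stable O(n log n)-comparison alternative that works for arbitrary variable-length keys


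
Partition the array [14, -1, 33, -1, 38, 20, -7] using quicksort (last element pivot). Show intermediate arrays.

Partition 1: pivot=-7 at index 0 -> [-7, -1, 33, -1, 38, 20, 14]
Partition 2: pivot=14 at index 3 -> [-7, -1, -1, 14, 38, 20, 33]
Partition 3: pivot=-1 at index 2 -> [-7, -1, -1, 14, 38, 20, 33]
Partition 4: pivot=33 at index 5 -> [-7, -1, -1, 14, 20, 33, 38]


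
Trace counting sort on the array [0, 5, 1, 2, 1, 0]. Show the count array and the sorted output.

Count array: [2, 2, 1, 0, 0, 1]
(count[i] = number of elements equal to i)
Cumulative count: [2, 4, 5, 5, 5, 6]
Sorted: [0, 0, 1, 1, 2, 5]


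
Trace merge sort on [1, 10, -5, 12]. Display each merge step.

Divide and conquer:
  Merge [1] + [10] -> [1, 10]
  Merge [-5] + [12] -> [-5, 12]
  Merge [1, 10] + [-5, 12] -> [-5, 1, 10, 12]


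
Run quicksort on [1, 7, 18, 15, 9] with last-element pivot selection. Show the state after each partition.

Partition 1: pivot=9 at index 2 -> [1, 7, 9, 15, 18]
Partition 2: pivot=7 at index 1 -> [1, 7, 9, 15, 18]
Partition 3: pivot=18 at index 4 -> [1, 7, 9, 15, 18]


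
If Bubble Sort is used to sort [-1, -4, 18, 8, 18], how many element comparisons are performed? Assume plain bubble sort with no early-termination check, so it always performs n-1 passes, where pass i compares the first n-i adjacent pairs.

Pass 1: compare adjacent pairs (0,1)..(3,4) = 4 comparison(s), 2 swap(s) -> [-4, -1, 8, 18, 18]
Pass 2: compare adjacent pairs (0,1)..(2,3) = 3 comparison(s), 0 swap(s) -> [-4, -1, 8, 18, 18]
Pass 3: compare adjacent pairs (0,1)..(1,2) = 2 comparison(s), 0 swap(s) -> [-4, -1, 8, 18, 18]
Pass 4: compare adjacent pairs (0,1)..(0,1) = 1 comparison(s), 0 swap(s) -> [-4, -1, 8, 18, 18]
Total comparisons: 4 + 3 + 2 + 1 = 10


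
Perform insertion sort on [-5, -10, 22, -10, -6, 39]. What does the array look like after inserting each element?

First element -5 is already 'sorted'
Insert -10: shifted 1 elements -> [-10, -5, 22, -10, -6, 39]
Insert 22: shifted 0 elements -> [-10, -5, 22, -10, -6, 39]
Insert -10: shifted 2 elements -> [-10, -10, -5, 22, -6, 39]
Insert -6: shifted 2 elements -> [-10, -10, -6, -5, 22, 39]
Insert 39: shifted 0 elements -> [-10, -10, -6, -5, 22, 39]


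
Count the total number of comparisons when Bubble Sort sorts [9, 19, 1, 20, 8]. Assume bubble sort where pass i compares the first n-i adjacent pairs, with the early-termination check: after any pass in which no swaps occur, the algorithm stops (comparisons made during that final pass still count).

Pass 1: compare adjacent pairs (0,1)..(3,4) = 4 comparison(s), 2 swap(s) -> [9, 1, 19, 8, 20]
Pass 2: compare adjacent pairs (0,1)..(2,3) = 3 comparison(s), 2 swap(s) -> [1, 9, 8, 19, 20]
Pass 3: compare adjacent pairs (0,1)..(1,2) = 2 comparison(s), 1 swap(s) -> [1, 8, 9, 19, 20]
Pass 4: compare adjacent pairs (0,1)..(0,1) = 1 comparison(s), 0 swap(s) -> [1, 8, 9, 19, 20]
No swaps in this pass, so bubble sort stops here.
Total comparisons: 4 + 3 + 2 + 1 = 10


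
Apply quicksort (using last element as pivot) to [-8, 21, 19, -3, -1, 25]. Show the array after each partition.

Partition 1: pivot=25 at index 5 -> [-8, 21, 19, -3, -1, 25]
Partition 2: pivot=-1 at index 2 -> [-8, -3, -1, 21, 19, 25]
Partition 3: pivot=-3 at index 1 -> [-8, -3, -1, 21, 19, 25]
Partition 4: pivot=19 at index 3 -> [-8, -3, -1, 19, 21, 25]


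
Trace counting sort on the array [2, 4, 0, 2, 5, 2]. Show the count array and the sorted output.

Count array: [1, 0, 3, 0, 1, 1]
(count[i] = number of elements equal to i)
Cumulative count: [1, 1, 4, 4, 5, 6]
Sorted: [0, 2, 2, 2, 4, 5]


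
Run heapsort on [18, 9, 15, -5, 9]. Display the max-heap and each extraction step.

Build heap: [18, 9, 15, -5, 9]
Extract 18: [15, 9, 9, -5, 18]
Extract 15: [9, -5, 9, 15, 18]
Extract 9: [9, -5, 9, 15, 18]
Extract 9: [-5, 9, 9, 15, 18]


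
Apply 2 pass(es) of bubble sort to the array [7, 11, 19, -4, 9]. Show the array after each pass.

After pass 1: [7, 11, -4, 9, 19] (2 swaps)
After pass 2: [7, -4, 9, 11, 19] (2 swaps)
Total swaps: 4


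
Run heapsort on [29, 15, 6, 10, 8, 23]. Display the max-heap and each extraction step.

Build heap: [29, 15, 23, 10, 8, 6]
Extract 29: [23, 15, 6, 10, 8, 29]
Extract 23: [15, 10, 6, 8, 23, 29]
Extract 15: [10, 8, 6, 15, 23, 29]
Extract 10: [8, 6, 10, 15, 23, 29]
Extract 8: [6, 8, 10, 15, 23, 29]


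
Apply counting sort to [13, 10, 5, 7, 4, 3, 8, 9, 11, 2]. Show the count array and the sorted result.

Count array: [0, 0, 1, 1, 1, 1, 0, 1, 1, 1, 1, 1, 0, 1]
(count[i] = number of elements equal to i)
Cumulative count: [0, 0, 1, 2, 3, 4, 4, 5, 6, 7, 8, 9, 9, 10]
Sorted: [2, 3, 4, 5, 7, 8, 9, 10, 11, 13]


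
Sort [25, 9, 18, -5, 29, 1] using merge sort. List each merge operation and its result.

Divide and conquer:
  Merge [9] + [18] -> [9, 18]
  Merge [25] + [9, 18] -> [9, 18, 25]
  Merge [29] + [1] -> [1, 29]
  Merge [-5] + [1, 29] -> [-5, 1, 29]
  Merge [9, 18, 25] + [-5, 1, 29] -> [-5, 1, 9, 18, 25, 29]


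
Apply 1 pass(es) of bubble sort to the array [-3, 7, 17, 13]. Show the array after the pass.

After pass 1: [-3, 7, 13, 17] (1 swaps)
Total swaps: 1


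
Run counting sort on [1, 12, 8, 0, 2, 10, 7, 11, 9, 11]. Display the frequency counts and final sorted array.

Count array: [1, 1, 1, 0, 0, 0, 0, 1, 1, 1, 1, 2, 1]
(count[i] = number of elements equal to i)
Cumulative count: [1, 2, 3, 3, 3, 3, 3, 4, 5, 6, 7, 9, 10]
Sorted: [0, 1, 2, 7, 8, 9, 10, 11, 11, 12]


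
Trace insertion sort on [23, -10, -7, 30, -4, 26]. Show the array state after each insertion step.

First element 23 is already 'sorted'
Insert -10: shifted 1 elements -> [-10, 23, -7, 30, -4, 26]
Insert -7: shifted 1 elements -> [-10, -7, 23, 30, -4, 26]
Insert 30: shifted 0 elements -> [-10, -7, 23, 30, -4, 26]
Insert -4: shifted 2 elements -> [-10, -7, -4, 23, 30, 26]
Insert 26: shifted 1 elements -> [-10, -7, -4, 23, 26, 30]


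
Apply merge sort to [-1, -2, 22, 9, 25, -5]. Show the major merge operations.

Divide and conquer:
  Merge [-2] + [22] -> [-2, 22]
  Merge [-1] + [-2, 22] -> [-2, -1, 22]
  Merge [25] + [-5] -> [-5, 25]
  Merge [9] + [-5, 25] -> [-5, 9, 25]
  Merge [-2, -1, 22] + [-5, 9, 25] -> [-5, -2, -1, 9, 22, 25]


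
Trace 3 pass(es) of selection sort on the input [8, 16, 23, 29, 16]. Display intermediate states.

Pass 1: Select minimum 8 at index 0, swap -> [8, 16, 23, 29, 16]
Pass 2: Select minimum 16 at index 1, swap -> [8, 16, 23, 29, 16]
Pass 3: Select minimum 16 at index 4, swap -> [8, 16, 16, 29, 23]


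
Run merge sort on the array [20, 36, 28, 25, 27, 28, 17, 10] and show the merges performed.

Divide and conquer:
  Merge [20] + [36] -> [20, 36]
  Merge [28] + [25] -> [25, 28]
  Merge [20, 36] + [25, 28] -> [20, 25, 28, 36]
  Merge [27] + [28] -> [27, 28]
  Merge [17] + [10] -> [10, 17]
  Merge [27, 28] + [10, 17] -> [10, 17, 27, 28]
  Merge [20, 25, 28, 36] + [10, 17, 27, 28] -> [10, 17, 20, 25, 27, 28, 28, 36]


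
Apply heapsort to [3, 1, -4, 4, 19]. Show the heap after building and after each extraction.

Build heap: [19, 4, -4, 3, 1]
Extract 19: [4, 3, -4, 1, 19]
Extract 4: [3, 1, -4, 4, 19]
Extract 3: [1, -4, 3, 4, 19]
Extract 1: [-4, 1, 3, 4, 19]


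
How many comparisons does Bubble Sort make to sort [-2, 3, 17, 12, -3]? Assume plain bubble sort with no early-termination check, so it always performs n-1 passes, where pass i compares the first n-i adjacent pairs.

Pass 1: compare adjacent pairs (0,1)..(3,4) = 4 comparison(s), 2 swap(s) -> [-2, 3, 12, -3, 17]
Pass 2: compare adjacent pairs (0,1)..(2,3) = 3 comparison(s), 1 swap(s) -> [-2, 3, -3, 12, 17]
Pass 3: compare adjacent pairs (0,1)..(1,2) = 2 comparison(s), 1 swap(s) -> [-2, -3, 3, 12, 17]
Pass 4: compare adjacent pairs (0,1)..(0,1) = 1 comparison(s), 1 swap(s) -> [-3, -2, 3, 12, 17]
Total comparisons: 4 + 3 + 2 + 1 = 10


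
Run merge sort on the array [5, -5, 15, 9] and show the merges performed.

Divide and conquer:
  Merge [5] + [-5] -> [-5, 5]
  Merge [15] + [9] -> [9, 15]
  Merge [-5, 5] + [9, 15] -> [-5, 5, 9, 15]


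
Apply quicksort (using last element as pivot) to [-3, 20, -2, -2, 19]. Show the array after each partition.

Partition 1: pivot=19 at index 3 -> [-3, -2, -2, 19, 20]
Partition 2: pivot=-2 at index 2 -> [-3, -2, -2, 19, 20]
Partition 3: pivot=-2 at index 1 -> [-3, -2, -2, 19, 20]


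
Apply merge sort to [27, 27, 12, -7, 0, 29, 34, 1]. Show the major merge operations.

Divide and conquer:
  Merge [27] + [27] -> [27, 27]
  Merge [12] + [-7] -> [-7, 12]
  Merge [27, 27] + [-7, 12] -> [-7, 12, 27, 27]
  Merge [0] + [29] -> [0, 29]
  Merge [34] + [1] -> [1, 34]
  Merge [0, 29] + [1, 34] -> [0, 1, 29, 34]
  Merge [-7, 12, 27, 27] + [0, 1, 29, 34] -> [-7, 0, 1, 12, 27, 27, 29, 34]


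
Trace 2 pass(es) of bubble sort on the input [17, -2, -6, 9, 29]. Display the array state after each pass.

After pass 1: [-2, -6, 9, 17, 29] (3 swaps)
After pass 2: [-6, -2, 9, 17, 29] (1 swaps)
Total swaps: 4


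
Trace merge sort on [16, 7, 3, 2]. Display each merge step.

Divide and conquer:
  Merge [16] + [7] -> [7, 16]
  Merge [3] + [2] -> [2, 3]
  Merge [7, 16] + [2, 3] -> [2, 3, 7, 16]


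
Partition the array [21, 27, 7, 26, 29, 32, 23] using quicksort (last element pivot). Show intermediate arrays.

Partition 1: pivot=23 at index 2 -> [21, 7, 23, 26, 29, 32, 27]
Partition 2: pivot=7 at index 0 -> [7, 21, 23, 26, 29, 32, 27]
Partition 3: pivot=27 at index 4 -> [7, 21, 23, 26, 27, 32, 29]
Partition 4: pivot=29 at index 5 -> [7, 21, 23, 26, 27, 29, 32]


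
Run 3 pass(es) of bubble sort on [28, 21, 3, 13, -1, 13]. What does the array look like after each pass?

After pass 1: [21, 3, 13, -1, 13, 28] (5 swaps)
After pass 2: [3, 13, -1, 13, 21, 28] (4 swaps)
After pass 3: [3, -1, 13, 13, 21, 28] (1 swaps)
Total swaps: 10


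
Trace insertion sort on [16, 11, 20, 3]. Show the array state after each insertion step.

First element 16 is already 'sorted'
Insert 11: shifted 1 elements -> [11, 16, 20, 3]
Insert 20: shifted 0 elements -> [11, 16, 20, 3]
Insert 3: shifted 3 elements -> [3, 11, 16, 20]


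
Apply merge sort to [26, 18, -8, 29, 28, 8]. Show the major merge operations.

Divide and conquer:
  Merge [18] + [-8] -> [-8, 18]
  Merge [26] + [-8, 18] -> [-8, 18, 26]
  Merge [28] + [8] -> [8, 28]
  Merge [29] + [8, 28] -> [8, 28, 29]
  Merge [-8, 18, 26] + [8, 28, 29] -> [-8, 8, 18, 26, 28, 29]


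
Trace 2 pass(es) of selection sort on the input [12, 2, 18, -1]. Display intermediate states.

Pass 1: Select minimum -1 at index 3, swap -> [-1, 2, 18, 12]
Pass 2: Select minimum 2 at index 1, swap -> [-1, 2, 18, 12]


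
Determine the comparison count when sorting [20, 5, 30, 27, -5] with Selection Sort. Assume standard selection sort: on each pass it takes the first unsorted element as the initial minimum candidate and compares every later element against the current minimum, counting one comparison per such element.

Pass 1: scan indices 1..4 for the minimum = 4 comparison(s); min is -5, place at index 0 -> [-5, 5, 30, 27, 20]
Pass 2: scan indices 2..4 for the minimum = 3 comparison(s); min is 5, place at index 1 -> [-5, 5, 30, 27, 20]
Pass 3: scan indices 3..4 for the minimum = 2 comparison(s); min is 20, place at index 2 -> [-5, 5, 20, 27, 30]
Pass 4: scan indices 4..4 for the minimum = 1 comparison(s); min is 27, place at index 3 -> [-5, 5, 20, 27, 30]
Selection sort always scans the whole unsorted suffix, so the count is (n-1) + (n-2) + ... + 1 = n(n-1)/2 = 5*4/2 = 10 regardless of the input order.
Total comparisons: 4 + 3 + 2 + 1 = 10


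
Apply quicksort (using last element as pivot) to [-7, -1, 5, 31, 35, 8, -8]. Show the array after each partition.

Partition 1: pivot=-8 at index 0 -> [-8, -1, 5, 31, 35, 8, -7]
Partition 2: pivot=-7 at index 1 -> [-8, -7, 5, 31, 35, 8, -1]
Partition 3: pivot=-1 at index 2 -> [-8, -7, -1, 31, 35, 8, 5]
Partition 4: pivot=5 at index 3 -> [-8, -7, -1, 5, 35, 8, 31]
Partition 5: pivot=31 at index 5 -> [-8, -7, -1, 5, 8, 31, 35]


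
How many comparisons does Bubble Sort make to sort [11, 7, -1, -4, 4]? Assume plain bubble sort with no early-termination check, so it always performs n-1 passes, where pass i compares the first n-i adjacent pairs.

Pass 1: compare adjacent pairs (0,1)..(3,4) = 4 comparison(s), 4 swap(s) -> [7, -1, -4, 4, 11]
Pass 2: compare adjacent pairs (0,1)..(2,3) = 3 comparison(s), 3 swap(s) -> [-1, -4, 4, 7, 11]
Pass 3: compare adjacent pairs (0,1)..(1,2) = 2 comparison(s), 1 swap(s) -> [-4, -1, 4, 7, 11]
Pass 4: compare adjacent pairs (0,1)..(0,1) = 1 comparison(s), 0 swap(s) -> [-4, -1, 4, 7, 11]
Total comparisons: 4 + 3 + 2 + 1 = 10


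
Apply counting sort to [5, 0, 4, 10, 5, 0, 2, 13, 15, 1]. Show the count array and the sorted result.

Count array: [2, 1, 1, 0, 1, 2, 0, 0, 0, 0, 1, 0, 0, 1, 0, 1]
(count[i] = number of elements equal to i)
Cumulative count: [2, 3, 4, 4, 5, 7, 7, 7, 7, 7, 8, 8, 8, 9, 9, 10]
Sorted: [0, 0, 1, 2, 4, 5, 5, 10, 13, 15]


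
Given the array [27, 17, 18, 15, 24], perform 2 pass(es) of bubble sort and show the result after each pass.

After pass 1: [17, 18, 15, 24, 27] (4 swaps)
After pass 2: [17, 15, 18, 24, 27] (1 swaps)
Total swaps: 5


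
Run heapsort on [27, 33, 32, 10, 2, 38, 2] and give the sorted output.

Build heap: [38, 33, 32, 10, 2, 27, 2]
Extract 38: [33, 10, 32, 2, 2, 27, 38]
Extract 33: [32, 10, 27, 2, 2, 33, 38]
Extract 32: [27, 10, 2, 2, 32, 33, 38]
Extract 27: [10, 2, 2, 27, 32, 33, 38]
Extract 10: [2, 2, 10, 27, 32, 33, 38]
Extract 2: [2, 2, 10, 27, 32, 33, 38]


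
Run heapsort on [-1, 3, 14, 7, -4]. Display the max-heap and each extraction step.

Build heap: [14, 7, -1, 3, -4]
Extract 14: [7, 3, -1, -4, 14]
Extract 7: [3, -4, -1, 7, 14]
Extract 3: [-1, -4, 3, 7, 14]
Extract -1: [-4, -1, 3, 7, 14]


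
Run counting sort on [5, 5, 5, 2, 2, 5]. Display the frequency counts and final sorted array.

Count array: [0, 0, 2, 0, 0, 4]
(count[i] = number of elements equal to i)
Cumulative count: [0, 0, 2, 2, 2, 6]
Sorted: [2, 2, 5, 5, 5, 5]


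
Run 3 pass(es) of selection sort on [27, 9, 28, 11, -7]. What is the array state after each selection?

Pass 1: Select minimum -7 at index 4, swap -> [-7, 9, 28, 11, 27]
Pass 2: Select minimum 9 at index 1, swap -> [-7, 9, 28, 11, 27]
Pass 3: Select minimum 11 at index 3, swap -> [-7, 9, 11, 28, 27]


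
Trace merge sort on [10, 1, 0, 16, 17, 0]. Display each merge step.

Divide and conquer:
  Merge [1] + [0] -> [0, 1]
  Merge [10] + [0, 1] -> [0, 1, 10]
  Merge [17] + [0] -> [0, 17]
  Merge [16] + [0, 17] -> [0, 16, 17]
  Merge [0, 1, 10] + [0, 16, 17] -> [0, 0, 1, 10, 16, 17]


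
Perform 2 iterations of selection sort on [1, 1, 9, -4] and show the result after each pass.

Pass 1: Select minimum -4 at index 3, swap -> [-4, 1, 9, 1]
Pass 2: Select minimum 1 at index 1, swap -> [-4, 1, 9, 1]


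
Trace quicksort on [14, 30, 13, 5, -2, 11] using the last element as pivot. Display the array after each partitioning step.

Partition 1: pivot=11 at index 2 -> [5, -2, 11, 14, 30, 13]
Partition 2: pivot=-2 at index 0 -> [-2, 5, 11, 14, 30, 13]
Partition 3: pivot=13 at index 3 -> [-2, 5, 11, 13, 30, 14]
Partition 4: pivot=14 at index 4 -> [-2, 5, 11, 13, 14, 30]


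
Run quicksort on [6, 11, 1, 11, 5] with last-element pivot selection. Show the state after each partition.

Partition 1: pivot=5 at index 1 -> [1, 5, 6, 11, 11]
Partition 2: pivot=11 at index 4 -> [1, 5, 6, 11, 11]
Partition 3: pivot=11 at index 3 -> [1, 5, 6, 11, 11]


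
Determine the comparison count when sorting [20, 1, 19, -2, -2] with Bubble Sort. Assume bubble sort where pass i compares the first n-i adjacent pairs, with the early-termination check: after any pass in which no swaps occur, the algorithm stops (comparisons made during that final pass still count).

Pass 1: compare adjacent pairs (0,1)..(3,4) = 4 comparison(s), 4 swap(s) -> [1, 19, -2, -2, 20]
Pass 2: compare adjacent pairs (0,1)..(2,3) = 3 comparison(s), 2 swap(s) -> [1, -2, -2, 19, 20]
Pass 3: compare adjacent pairs (0,1)..(1,2) = 2 comparison(s), 2 swap(s) -> [-2, -2, 1, 19, 20]
Pass 4: compare adjacent pairs (0,1)..(0,1) = 1 comparison(s), 0 swap(s) -> [-2, -2, 1, 19, 20]
No swaps in this pass, so bubble sort stops here.
Total comparisons: 4 + 3 + 2 + 1 = 10


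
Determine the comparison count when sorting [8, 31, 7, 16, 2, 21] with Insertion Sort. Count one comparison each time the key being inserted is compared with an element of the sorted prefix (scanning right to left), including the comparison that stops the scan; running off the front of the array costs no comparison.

Insert 31: 8 <= 31 (stop) = 1 comparison(s) -> [8, 31, 7, 16, 2, 21]
Insert 7: 31 > 7 (shift), 8 > 7 (shift), reached front = 2 comparison(s) -> [7, 8, 31, 16, 2, 21]
Insert 16: 31 > 16 (shift), 8 <= 16 (stop) = 2 comparison(s) -> [7, 8, 16, 31, 2, 21]
Insert 2: 31 > 2 (shift), 16 > 2 (shift), 8 > 2 (shift), 7 > 2 (shift), reached front = 4 comparison(s) -> [2, 7, 8, 16, 31, 21]
Insert 21: 31 > 21 (shift), 16 <= 21 (stop) = 2 comparison(s) -> [2, 7, 8, 16, 21, 31]
Total comparisons: 1 + 2 + 2 + 4 + 2 = 11


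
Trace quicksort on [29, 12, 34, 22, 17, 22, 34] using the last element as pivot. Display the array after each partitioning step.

Partition 1: pivot=34 at index 6 -> [29, 12, 34, 22, 17, 22, 34]
Partition 2: pivot=22 at index 3 -> [12, 22, 17, 22, 34, 29, 34]
Partition 3: pivot=17 at index 1 -> [12, 17, 22, 22, 34, 29, 34]
Partition 4: pivot=29 at index 4 -> [12, 17, 22, 22, 29, 34, 34]


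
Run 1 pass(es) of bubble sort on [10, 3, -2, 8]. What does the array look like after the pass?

After pass 1: [3, -2, 8, 10] (3 swaps)
Total swaps: 3


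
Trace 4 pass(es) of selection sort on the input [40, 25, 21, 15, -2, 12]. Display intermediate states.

Pass 1: Select minimum -2 at index 4, swap -> [-2, 25, 21, 15, 40, 12]
Pass 2: Select minimum 12 at index 5, swap -> [-2, 12, 21, 15, 40, 25]
Pass 3: Select minimum 15 at index 3, swap -> [-2, 12, 15, 21, 40, 25]
Pass 4: Select minimum 21 at index 3, swap -> [-2, 12, 15, 21, 40, 25]


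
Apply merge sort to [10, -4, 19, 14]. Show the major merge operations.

Divide and conquer:
  Merge [10] + [-4] -> [-4, 10]
  Merge [19] + [14] -> [14, 19]
  Merge [-4, 10] + [14, 19] -> [-4, 10, 14, 19]


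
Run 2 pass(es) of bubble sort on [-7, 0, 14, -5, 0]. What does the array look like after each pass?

After pass 1: [-7, 0, -5, 0, 14] (2 swaps)
After pass 2: [-7, -5, 0, 0, 14] (1 swaps)
Total swaps: 3


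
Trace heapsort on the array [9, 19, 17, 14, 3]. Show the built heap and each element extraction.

Build heap: [19, 14, 17, 9, 3]
Extract 19: [17, 14, 3, 9, 19]
Extract 17: [14, 9, 3, 17, 19]
Extract 14: [9, 3, 14, 17, 19]
Extract 9: [3, 9, 14, 17, 19]


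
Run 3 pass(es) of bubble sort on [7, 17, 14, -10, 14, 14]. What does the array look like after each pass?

After pass 1: [7, 14, -10, 14, 14, 17] (4 swaps)
After pass 2: [7, -10, 14, 14, 14, 17] (1 swaps)
After pass 3: [-10, 7, 14, 14, 14, 17] (1 swaps)
Total swaps: 6


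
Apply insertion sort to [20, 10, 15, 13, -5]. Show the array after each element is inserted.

First element 20 is already 'sorted'
Insert 10: shifted 1 elements -> [10, 20, 15, 13, -5]
Insert 15: shifted 1 elements -> [10, 15, 20, 13, -5]
Insert 13: shifted 2 elements -> [10, 13, 15, 20, -5]
Insert -5: shifted 4 elements -> [-5, 10, 13, 15, 20]
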